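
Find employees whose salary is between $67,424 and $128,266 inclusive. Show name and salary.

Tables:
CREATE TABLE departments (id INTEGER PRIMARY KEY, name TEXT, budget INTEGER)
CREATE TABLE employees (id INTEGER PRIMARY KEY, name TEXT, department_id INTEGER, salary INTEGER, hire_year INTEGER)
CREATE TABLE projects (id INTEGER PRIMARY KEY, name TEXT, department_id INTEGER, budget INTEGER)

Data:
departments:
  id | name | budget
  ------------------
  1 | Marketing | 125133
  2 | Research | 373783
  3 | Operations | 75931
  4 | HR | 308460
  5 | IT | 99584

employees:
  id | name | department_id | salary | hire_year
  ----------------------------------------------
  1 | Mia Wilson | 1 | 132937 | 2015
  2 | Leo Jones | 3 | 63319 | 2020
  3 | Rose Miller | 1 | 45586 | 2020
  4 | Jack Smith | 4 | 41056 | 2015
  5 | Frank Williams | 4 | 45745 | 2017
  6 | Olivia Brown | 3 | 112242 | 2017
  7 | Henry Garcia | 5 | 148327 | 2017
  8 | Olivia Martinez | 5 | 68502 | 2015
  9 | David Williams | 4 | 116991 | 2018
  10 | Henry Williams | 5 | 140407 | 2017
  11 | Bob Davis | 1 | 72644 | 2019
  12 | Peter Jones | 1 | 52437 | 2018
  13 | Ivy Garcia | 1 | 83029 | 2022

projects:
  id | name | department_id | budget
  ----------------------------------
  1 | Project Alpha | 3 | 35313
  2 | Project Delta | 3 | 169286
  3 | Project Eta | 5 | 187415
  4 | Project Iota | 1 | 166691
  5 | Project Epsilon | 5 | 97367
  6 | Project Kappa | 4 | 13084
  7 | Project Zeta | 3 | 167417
SELECT name, salary FROM employees WHERE salary BETWEEN 67424 AND 128266

Execution result:
name | salary
Olivia Brown | 112242
Olivia Martinez | 68502
David Williams | 116991
Bob Davis | 72644
Ivy Garcia | 83029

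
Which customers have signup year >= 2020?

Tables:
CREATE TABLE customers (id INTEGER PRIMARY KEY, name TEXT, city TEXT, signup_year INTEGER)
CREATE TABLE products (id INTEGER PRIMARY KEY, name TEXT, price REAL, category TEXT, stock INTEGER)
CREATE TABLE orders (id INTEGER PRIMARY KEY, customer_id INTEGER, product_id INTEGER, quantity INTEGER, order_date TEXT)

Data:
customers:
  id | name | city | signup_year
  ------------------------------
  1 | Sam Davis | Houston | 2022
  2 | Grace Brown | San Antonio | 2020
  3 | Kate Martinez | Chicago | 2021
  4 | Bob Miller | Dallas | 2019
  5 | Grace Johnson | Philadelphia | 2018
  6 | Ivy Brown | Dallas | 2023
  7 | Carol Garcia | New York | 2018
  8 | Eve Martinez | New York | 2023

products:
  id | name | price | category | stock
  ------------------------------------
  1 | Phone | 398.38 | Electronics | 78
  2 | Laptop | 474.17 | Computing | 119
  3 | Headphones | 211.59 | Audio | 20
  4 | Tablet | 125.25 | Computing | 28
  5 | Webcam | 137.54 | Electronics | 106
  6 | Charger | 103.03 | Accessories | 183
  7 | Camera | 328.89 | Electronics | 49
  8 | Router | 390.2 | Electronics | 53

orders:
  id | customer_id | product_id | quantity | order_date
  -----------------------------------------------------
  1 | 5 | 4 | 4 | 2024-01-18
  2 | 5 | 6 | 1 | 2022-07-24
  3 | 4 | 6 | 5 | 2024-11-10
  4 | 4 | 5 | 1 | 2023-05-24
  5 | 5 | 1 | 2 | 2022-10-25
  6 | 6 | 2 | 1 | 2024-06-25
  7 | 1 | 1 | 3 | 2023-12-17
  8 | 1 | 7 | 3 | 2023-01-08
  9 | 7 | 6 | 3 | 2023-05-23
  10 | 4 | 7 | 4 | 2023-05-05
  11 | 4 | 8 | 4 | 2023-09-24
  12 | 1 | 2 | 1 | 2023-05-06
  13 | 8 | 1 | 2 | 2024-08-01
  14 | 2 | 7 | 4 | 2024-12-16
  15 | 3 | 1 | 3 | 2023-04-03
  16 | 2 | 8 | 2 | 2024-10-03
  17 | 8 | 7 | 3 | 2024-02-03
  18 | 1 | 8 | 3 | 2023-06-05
SELECT name, signup_year FROM customers WHERE signup_year >= 2020

Execution result:
name | signup_year
Sam Davis | 2022
Grace Brown | 2020
Kate Martinez | 2021
Ivy Brown | 2023
Eve Martinez | 2023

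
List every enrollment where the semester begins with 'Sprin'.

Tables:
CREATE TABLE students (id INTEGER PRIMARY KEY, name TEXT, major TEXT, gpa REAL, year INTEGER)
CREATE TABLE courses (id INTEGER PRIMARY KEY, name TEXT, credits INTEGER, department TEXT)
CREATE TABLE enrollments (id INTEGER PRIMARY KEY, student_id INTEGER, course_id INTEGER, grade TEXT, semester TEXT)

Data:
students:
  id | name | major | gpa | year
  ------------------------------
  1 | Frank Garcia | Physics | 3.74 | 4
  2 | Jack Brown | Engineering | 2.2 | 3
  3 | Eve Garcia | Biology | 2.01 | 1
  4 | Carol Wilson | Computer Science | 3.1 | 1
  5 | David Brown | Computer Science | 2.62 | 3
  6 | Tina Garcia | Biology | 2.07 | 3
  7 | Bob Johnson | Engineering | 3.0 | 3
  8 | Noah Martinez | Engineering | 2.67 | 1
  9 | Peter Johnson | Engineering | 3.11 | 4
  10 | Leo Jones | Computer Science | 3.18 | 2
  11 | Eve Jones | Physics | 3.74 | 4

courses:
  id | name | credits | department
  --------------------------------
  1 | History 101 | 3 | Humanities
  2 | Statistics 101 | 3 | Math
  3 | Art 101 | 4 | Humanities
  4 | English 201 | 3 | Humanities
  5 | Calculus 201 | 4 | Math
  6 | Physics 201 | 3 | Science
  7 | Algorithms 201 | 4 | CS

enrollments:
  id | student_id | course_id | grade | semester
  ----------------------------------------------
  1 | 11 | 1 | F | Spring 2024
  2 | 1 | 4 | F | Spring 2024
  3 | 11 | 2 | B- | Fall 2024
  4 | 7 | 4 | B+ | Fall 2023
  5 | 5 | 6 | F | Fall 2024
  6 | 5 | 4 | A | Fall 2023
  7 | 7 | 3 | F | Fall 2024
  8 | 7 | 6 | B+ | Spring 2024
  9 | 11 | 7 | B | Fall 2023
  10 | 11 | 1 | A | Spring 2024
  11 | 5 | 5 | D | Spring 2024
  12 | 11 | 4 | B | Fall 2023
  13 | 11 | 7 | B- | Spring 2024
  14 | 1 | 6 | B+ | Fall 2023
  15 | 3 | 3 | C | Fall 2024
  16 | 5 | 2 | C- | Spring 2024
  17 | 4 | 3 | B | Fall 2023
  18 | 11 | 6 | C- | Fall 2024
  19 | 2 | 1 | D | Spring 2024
SELECT id, semester FROM enrollments WHERE semester LIKE 'Sprin%'

Execution result:
id | semester
1 | Spring 2024
2 | Spring 2024
8 | Spring 2024
10 | Spring 2024
11 | Spring 2024
13 | Spring 2024
16 | Spring 2024
19 | Spring 2024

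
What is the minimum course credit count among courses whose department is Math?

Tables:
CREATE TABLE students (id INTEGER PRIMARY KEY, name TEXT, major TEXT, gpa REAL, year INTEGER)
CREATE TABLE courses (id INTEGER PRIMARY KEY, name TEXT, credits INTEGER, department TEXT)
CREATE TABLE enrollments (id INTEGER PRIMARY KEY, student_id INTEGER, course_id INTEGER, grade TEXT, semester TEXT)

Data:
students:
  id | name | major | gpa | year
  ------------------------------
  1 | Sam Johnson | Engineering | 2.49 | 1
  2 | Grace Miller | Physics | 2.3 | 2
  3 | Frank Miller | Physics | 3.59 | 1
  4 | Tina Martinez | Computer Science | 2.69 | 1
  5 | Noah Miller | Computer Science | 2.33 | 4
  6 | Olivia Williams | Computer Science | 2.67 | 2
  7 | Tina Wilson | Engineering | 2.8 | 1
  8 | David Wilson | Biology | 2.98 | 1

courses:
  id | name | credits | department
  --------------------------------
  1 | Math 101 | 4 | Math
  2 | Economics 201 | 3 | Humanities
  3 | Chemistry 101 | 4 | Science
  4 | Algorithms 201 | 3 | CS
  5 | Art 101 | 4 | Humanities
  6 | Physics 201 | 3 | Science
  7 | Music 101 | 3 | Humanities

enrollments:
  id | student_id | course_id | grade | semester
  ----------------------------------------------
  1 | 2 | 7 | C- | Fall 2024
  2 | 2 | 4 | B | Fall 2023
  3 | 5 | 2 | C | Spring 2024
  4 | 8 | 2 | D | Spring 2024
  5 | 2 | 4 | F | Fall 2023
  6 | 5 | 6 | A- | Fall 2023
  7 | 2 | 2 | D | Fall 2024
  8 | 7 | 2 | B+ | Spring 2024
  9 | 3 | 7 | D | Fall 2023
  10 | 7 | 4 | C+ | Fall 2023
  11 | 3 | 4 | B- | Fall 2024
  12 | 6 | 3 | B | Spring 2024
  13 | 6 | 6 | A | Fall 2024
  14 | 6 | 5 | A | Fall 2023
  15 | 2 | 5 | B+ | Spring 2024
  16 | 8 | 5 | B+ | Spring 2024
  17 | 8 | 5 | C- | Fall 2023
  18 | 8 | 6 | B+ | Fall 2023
SELECT MIN(credits) FROM courses WHERE department = 'Math'

Execution result:
4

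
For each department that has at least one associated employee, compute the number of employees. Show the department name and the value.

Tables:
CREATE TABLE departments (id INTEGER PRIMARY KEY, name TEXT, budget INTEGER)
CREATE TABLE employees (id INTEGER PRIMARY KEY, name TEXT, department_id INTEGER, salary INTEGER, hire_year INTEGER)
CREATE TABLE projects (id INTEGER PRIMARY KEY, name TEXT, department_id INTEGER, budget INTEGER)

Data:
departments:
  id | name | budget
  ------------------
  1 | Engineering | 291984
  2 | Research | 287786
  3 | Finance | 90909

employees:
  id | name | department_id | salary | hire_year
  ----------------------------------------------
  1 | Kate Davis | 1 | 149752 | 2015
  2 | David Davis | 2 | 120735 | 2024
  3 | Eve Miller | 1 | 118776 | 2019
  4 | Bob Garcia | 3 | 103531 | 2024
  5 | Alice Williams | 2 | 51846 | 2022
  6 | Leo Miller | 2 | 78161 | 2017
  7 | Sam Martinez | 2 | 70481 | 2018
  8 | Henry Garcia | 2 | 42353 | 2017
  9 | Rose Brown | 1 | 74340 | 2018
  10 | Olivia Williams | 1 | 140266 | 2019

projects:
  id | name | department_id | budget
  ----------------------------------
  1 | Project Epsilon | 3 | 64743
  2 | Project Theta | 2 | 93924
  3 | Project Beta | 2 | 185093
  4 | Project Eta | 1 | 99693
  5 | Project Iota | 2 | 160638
SELECT p.name, COUNT(*) AS n FROM employees c JOIN departments p ON c.department_id = p.id GROUP BY p.id, p.name

Execution result:
name | n
Engineering | 4
Research | 5
Finance | 1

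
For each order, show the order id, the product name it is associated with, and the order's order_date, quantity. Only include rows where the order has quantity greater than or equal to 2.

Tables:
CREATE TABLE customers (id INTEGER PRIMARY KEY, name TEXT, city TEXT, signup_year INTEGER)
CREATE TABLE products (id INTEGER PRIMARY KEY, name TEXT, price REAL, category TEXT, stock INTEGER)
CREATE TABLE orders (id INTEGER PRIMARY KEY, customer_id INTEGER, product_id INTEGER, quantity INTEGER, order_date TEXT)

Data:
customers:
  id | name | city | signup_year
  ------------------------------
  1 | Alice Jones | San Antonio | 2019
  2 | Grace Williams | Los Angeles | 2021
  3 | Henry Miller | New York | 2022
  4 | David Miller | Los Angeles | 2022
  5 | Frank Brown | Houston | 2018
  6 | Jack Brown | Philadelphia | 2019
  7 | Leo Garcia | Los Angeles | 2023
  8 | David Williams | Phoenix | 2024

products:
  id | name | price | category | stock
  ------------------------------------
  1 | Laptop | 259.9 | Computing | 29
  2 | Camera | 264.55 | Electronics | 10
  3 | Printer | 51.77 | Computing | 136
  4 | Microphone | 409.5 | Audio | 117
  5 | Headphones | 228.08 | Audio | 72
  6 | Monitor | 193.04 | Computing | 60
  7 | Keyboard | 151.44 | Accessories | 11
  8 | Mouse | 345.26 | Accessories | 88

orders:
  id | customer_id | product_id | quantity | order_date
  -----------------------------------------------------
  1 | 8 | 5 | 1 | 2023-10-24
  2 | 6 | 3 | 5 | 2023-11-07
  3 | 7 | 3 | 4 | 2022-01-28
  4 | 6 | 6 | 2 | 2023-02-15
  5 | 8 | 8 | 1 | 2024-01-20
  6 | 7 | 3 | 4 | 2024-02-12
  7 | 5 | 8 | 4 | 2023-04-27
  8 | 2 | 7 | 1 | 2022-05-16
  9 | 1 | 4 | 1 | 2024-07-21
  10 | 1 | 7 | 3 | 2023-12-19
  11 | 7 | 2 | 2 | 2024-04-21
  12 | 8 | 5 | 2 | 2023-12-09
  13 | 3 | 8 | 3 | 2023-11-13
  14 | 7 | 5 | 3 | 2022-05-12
SELECT c.id, p.name AS product, c.order_date, c.quantity FROM orders c JOIN products p ON c.product_id = p.id WHERE c.quantity >= 2

Execution result:
id | product | order_date | quantity
2 | Printer | 2023-11-07 | 5
3 | Printer | 2022-01-28 | 4
4 | Monitor | 2023-02-15 | 2
6 | Printer | 2024-02-12 | 4
7 | Mouse | 2023-04-27 | 4
10 | Keyboard | 2023-12-19 | 3
11 | Camera | 2024-04-21 | 2
12 | Headphones | 2023-12-09 | 2
13 | Mouse | 2023-11-13 | 3
14 | Headphones | 2022-05-12 | 3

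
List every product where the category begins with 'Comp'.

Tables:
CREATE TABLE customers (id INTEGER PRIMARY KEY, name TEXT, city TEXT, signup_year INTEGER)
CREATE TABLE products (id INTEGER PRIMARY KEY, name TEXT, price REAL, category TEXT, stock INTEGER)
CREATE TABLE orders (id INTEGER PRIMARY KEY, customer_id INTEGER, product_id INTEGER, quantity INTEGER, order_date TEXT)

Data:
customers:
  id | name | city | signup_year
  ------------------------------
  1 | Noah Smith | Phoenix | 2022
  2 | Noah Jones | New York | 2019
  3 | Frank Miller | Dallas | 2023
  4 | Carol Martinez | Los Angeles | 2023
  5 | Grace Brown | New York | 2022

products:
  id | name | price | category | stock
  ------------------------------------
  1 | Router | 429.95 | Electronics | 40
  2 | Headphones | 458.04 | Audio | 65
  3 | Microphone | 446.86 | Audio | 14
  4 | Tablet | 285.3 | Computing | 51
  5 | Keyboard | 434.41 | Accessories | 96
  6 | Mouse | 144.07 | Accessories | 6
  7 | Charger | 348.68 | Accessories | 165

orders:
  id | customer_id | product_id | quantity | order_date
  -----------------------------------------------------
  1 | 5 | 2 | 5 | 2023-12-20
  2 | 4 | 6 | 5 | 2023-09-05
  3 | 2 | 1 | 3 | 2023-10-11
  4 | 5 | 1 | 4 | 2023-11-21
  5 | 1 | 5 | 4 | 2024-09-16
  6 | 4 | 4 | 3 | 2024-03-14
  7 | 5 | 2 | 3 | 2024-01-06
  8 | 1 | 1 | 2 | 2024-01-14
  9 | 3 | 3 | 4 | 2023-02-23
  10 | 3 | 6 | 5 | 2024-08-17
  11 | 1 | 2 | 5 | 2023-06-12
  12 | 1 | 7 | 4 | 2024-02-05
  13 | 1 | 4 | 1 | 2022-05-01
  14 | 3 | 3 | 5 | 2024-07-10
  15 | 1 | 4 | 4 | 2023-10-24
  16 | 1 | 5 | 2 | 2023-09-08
SELECT name, category FROM products WHERE category LIKE 'Comp%'

Execution result:
name | category
Tablet | Computing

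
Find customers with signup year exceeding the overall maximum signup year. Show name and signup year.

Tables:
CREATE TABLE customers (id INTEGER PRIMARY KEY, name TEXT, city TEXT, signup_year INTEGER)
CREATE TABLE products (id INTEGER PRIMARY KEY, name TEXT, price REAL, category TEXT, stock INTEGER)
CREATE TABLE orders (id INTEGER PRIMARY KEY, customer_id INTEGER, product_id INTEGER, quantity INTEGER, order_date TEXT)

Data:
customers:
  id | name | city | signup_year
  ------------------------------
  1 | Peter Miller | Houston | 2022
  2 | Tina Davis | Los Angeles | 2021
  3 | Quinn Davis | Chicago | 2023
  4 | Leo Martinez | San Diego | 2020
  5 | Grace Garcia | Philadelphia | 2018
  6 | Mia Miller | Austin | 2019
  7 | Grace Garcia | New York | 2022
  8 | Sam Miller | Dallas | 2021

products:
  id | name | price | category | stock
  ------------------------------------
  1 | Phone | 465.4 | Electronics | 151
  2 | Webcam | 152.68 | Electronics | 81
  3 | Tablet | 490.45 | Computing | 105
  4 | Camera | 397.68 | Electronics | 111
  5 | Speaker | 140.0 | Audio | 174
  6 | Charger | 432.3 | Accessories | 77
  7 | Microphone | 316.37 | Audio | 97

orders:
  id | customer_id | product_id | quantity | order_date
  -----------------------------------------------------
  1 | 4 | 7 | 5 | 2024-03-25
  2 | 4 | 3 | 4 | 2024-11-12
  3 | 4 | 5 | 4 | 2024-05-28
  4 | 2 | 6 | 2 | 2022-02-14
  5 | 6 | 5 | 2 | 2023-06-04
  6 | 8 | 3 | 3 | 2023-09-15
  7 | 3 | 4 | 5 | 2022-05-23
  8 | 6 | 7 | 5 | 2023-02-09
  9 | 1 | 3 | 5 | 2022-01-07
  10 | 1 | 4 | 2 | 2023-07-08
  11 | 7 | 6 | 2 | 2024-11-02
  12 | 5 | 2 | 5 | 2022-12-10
SELECT name, signup_year FROM customers WHERE signup_year > (SELECT MAX(signup_year) FROM customers)

Execution result:
(no rows)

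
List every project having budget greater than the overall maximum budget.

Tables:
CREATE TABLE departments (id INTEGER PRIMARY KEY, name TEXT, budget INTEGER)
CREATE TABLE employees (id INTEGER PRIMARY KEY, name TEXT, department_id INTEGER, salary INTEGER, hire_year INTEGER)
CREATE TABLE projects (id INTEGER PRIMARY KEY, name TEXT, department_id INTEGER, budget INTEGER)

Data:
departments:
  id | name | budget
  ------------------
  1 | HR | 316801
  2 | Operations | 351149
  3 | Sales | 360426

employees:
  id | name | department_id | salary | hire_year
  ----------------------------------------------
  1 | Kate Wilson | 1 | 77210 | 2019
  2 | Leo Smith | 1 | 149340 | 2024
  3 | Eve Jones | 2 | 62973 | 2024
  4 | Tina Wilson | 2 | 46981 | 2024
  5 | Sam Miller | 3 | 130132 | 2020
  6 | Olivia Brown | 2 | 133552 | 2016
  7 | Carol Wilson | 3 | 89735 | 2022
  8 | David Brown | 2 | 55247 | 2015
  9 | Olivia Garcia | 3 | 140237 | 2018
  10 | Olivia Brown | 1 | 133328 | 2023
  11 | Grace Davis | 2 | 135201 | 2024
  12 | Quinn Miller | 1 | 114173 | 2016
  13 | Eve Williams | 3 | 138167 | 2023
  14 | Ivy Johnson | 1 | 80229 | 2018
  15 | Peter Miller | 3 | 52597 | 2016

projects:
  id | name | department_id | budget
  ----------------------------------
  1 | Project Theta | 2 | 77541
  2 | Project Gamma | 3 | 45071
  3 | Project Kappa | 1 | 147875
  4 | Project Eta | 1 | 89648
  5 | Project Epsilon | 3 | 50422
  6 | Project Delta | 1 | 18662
SELECT name, budget FROM projects WHERE budget > (SELECT MAX(budget) FROM projects)

Execution result:
(no rows)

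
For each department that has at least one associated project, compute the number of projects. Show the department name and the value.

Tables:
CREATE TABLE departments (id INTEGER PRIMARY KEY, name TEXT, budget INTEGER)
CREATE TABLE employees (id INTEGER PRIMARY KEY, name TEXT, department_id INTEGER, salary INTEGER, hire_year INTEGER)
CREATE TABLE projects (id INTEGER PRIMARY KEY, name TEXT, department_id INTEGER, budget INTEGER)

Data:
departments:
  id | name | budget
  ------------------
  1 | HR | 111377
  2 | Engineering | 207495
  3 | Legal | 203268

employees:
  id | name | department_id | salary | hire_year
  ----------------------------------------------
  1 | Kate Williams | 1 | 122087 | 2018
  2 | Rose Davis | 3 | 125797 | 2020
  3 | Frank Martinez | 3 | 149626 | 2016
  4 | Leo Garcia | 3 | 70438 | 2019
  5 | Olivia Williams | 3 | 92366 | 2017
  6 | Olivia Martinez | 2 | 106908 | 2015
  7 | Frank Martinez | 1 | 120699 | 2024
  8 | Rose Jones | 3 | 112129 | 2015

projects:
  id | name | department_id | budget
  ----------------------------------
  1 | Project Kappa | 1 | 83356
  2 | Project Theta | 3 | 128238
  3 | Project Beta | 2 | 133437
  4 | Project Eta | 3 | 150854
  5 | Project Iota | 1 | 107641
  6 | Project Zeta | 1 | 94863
SELECT p.name, COUNT(*) AS n FROM projects c JOIN departments p ON c.department_id = p.id GROUP BY p.id, p.name

Execution result:
name | n
HR | 3
Engineering | 1
Legal | 2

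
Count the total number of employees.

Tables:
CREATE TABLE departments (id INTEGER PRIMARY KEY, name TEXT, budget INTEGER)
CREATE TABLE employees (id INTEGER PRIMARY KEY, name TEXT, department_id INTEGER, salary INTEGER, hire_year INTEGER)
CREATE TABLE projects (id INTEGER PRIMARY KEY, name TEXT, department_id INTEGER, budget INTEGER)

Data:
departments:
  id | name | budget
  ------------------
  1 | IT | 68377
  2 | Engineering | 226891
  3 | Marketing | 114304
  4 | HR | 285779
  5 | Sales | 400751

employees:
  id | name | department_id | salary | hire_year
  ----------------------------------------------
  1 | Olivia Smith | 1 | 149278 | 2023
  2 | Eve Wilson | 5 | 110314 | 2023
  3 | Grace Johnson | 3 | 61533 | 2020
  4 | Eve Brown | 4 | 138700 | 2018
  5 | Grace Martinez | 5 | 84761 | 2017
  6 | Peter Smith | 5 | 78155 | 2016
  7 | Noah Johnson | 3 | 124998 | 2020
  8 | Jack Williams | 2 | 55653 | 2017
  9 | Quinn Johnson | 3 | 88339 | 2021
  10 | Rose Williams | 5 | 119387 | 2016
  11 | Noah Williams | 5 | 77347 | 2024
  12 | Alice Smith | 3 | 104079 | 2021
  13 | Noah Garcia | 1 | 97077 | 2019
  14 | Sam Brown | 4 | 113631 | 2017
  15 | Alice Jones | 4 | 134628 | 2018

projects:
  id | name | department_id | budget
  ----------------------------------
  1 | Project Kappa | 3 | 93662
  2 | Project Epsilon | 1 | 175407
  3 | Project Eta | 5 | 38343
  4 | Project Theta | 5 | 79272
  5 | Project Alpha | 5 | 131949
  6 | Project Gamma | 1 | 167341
SELECT COUNT(*) FROM employees

Execution result:
15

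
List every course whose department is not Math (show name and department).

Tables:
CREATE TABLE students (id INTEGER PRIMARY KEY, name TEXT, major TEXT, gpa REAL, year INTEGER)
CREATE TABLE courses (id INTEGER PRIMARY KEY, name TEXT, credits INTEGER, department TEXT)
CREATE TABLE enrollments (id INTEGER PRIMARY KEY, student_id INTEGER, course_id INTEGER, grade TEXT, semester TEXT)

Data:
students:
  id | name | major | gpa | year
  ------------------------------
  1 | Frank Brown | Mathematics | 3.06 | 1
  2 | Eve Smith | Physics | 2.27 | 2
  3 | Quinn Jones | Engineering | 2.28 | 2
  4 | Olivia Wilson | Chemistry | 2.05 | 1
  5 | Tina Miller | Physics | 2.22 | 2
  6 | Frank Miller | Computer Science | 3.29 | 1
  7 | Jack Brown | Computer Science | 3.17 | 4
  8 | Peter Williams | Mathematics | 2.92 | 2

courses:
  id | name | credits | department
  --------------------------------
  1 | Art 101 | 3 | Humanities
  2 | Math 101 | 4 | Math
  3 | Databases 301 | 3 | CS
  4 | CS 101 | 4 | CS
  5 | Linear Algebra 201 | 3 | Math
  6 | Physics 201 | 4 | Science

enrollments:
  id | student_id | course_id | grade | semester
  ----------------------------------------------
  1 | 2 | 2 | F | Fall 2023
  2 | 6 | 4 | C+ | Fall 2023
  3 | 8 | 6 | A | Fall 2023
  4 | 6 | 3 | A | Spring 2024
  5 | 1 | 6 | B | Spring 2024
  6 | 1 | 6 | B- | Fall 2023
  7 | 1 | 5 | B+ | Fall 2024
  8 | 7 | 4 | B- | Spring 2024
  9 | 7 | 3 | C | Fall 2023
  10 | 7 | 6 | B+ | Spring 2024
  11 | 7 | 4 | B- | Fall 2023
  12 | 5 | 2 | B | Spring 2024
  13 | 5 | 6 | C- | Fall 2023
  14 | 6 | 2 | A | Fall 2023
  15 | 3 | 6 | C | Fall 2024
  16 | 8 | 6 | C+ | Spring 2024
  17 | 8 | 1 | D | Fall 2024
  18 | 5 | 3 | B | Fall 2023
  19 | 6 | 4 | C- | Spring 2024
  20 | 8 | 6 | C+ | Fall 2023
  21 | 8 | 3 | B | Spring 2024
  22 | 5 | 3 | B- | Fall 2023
SELECT name, department FROM courses WHERE department <> 'Math'

Execution result:
name | department
Art 101 | Humanities
Databases 301 | CS
CS 101 | CS
Physics 201 | Science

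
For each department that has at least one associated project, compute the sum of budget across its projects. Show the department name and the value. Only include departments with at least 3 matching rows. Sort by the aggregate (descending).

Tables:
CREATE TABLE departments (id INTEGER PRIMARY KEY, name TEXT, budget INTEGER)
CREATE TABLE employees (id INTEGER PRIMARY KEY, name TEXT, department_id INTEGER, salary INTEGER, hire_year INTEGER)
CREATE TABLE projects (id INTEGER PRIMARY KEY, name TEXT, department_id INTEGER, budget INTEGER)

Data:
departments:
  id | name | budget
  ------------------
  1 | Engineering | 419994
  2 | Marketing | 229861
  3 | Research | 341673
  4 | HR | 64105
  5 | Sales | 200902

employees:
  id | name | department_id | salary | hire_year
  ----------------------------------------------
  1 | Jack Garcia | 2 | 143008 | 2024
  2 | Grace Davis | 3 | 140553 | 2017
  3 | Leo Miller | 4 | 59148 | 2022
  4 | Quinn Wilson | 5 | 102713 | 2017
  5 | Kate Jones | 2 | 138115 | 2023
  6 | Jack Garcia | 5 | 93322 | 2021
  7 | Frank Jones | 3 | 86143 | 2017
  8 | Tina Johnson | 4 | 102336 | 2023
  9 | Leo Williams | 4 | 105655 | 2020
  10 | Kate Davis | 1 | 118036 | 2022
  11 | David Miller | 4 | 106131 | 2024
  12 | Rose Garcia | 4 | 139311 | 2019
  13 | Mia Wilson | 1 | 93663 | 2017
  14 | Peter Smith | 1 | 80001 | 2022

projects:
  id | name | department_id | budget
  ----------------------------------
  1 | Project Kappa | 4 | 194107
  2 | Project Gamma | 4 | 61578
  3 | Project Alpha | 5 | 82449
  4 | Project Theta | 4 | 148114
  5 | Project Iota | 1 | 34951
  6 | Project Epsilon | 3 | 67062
SELECT p.name, SUM(c.budget) AS sum_budget FROM projects c JOIN departments p ON c.department_id = p.id GROUP BY p.id, p.name HAVING COUNT(*) >= 3 ORDER BY sum_budget DESC

Execution result:
name | sum_budget
HR | 403799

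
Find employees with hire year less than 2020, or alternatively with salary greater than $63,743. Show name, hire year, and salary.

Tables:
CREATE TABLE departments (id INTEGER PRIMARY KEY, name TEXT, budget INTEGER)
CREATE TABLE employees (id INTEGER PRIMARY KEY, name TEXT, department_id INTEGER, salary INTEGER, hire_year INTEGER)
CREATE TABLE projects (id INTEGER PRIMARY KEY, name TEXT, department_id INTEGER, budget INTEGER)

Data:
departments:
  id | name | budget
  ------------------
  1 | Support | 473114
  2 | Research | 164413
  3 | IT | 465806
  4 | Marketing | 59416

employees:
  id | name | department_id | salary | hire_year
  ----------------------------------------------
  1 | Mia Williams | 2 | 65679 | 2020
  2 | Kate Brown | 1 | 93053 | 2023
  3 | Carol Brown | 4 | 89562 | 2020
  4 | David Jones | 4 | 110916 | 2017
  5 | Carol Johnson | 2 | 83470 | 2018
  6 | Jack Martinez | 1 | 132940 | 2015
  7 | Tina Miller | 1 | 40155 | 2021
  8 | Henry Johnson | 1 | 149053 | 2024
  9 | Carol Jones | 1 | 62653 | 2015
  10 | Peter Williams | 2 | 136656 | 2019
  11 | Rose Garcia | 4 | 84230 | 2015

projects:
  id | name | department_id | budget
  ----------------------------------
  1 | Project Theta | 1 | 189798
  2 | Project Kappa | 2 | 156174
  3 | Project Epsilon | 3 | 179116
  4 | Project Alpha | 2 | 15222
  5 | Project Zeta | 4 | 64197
SELECT name, hire_year, salary FROM employees WHERE hire_year < 2020 OR salary > 63743

Execution result:
name | hire_year | salary
Mia Williams | 2020 | 65679
Kate Brown | 2023 | 93053
Carol Brown | 2020 | 89562
David Jones | 2017 | 110916
Carol Johnson | 2018 | 83470
Jack Martinez | 2015 | 132940
Henry Johnson | 2024 | 149053
Carol Jones | 2015 | 62653
Peter Williams | 2019 | 136656
Rose Garcia | 2015 | 84230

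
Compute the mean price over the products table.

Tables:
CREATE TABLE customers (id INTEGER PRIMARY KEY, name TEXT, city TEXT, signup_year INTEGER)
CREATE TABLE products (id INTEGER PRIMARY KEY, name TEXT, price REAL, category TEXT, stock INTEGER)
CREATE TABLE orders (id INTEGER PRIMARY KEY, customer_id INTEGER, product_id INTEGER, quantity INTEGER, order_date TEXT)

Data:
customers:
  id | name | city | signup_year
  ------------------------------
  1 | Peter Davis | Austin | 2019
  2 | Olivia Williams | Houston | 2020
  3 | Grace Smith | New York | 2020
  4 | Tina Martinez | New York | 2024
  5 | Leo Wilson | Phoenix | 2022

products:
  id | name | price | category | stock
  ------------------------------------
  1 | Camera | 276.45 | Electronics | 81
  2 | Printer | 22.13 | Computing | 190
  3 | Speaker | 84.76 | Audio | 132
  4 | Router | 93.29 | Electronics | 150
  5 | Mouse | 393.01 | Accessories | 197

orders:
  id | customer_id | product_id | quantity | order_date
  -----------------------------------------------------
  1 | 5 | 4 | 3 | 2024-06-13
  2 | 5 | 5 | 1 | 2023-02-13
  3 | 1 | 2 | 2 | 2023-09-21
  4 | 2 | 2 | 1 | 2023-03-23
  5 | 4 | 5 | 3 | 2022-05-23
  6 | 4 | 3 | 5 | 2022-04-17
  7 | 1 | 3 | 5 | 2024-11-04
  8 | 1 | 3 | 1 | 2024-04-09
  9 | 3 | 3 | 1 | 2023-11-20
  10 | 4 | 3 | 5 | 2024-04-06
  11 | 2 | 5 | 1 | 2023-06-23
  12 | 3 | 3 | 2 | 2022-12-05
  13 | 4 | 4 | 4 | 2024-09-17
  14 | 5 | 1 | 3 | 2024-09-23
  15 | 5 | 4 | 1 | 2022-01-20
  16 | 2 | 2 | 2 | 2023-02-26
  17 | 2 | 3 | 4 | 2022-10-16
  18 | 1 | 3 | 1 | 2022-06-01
SELECT AVG(price) FROM products

Execution result:
173.93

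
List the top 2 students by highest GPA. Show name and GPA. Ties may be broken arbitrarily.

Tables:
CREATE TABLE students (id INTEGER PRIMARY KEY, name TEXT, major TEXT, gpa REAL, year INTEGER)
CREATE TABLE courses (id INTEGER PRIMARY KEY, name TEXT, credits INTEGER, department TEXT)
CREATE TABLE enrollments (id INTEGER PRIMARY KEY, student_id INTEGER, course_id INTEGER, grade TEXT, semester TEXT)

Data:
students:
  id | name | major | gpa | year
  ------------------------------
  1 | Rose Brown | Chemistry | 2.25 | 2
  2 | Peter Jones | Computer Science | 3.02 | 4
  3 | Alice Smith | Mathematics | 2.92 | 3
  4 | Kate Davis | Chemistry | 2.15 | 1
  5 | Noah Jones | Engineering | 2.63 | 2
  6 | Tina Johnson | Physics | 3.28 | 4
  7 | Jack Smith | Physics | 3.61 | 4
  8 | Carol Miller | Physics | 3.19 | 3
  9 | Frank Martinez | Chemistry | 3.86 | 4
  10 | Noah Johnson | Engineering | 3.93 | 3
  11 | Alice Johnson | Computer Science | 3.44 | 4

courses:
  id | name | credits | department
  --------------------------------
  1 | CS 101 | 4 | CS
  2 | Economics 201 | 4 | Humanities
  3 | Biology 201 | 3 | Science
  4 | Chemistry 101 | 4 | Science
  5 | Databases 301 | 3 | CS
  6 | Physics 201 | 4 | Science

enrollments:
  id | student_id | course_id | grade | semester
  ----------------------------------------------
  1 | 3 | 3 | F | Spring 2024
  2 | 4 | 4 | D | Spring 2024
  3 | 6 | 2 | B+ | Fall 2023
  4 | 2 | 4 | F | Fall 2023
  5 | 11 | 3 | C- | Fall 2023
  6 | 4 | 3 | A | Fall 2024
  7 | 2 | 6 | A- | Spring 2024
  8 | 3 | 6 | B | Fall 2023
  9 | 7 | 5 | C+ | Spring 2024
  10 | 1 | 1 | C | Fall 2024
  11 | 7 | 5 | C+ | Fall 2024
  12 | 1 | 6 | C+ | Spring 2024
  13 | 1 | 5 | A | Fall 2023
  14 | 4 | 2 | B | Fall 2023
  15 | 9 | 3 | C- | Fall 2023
SELECT name, gpa FROM students ORDER BY gpa DESC LIMIT 2

Execution result:
name | gpa
Noah Johnson | 3.93
Frank Martinez | 3.86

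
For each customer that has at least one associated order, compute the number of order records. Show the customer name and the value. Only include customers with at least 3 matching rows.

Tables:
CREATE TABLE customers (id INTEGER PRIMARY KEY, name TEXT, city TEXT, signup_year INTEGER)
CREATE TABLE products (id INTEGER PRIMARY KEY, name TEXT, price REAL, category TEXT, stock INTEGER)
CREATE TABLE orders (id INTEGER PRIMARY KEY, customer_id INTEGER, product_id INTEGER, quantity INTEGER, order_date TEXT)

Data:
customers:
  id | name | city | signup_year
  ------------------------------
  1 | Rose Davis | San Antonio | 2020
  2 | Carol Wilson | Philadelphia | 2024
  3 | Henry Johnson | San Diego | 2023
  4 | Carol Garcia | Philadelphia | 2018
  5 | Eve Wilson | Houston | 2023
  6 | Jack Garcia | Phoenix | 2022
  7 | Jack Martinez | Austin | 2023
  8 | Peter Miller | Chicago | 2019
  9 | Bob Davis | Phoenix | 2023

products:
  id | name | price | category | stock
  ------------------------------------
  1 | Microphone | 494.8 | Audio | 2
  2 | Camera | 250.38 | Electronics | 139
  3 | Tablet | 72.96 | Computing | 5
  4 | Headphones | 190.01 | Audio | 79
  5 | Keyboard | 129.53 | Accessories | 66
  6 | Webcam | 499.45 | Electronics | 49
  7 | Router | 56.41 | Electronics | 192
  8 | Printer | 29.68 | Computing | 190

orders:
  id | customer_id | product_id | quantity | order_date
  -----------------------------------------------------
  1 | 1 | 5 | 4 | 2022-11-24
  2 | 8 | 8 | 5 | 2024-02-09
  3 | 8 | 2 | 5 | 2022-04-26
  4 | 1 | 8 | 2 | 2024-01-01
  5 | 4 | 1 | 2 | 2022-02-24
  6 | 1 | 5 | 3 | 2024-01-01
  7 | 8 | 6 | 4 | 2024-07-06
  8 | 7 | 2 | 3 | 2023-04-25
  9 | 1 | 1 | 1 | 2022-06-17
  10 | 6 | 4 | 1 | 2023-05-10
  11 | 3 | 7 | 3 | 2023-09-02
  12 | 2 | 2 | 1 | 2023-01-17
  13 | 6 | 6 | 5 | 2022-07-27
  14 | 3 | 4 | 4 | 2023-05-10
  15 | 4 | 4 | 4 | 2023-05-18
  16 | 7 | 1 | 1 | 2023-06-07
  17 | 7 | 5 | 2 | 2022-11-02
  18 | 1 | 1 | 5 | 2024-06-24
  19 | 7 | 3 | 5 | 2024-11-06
SELECT p.name, COUNT(*) AS n FROM orders c JOIN customers p ON c.customer_id = p.id GROUP BY p.id, p.name HAVING COUNT(*) >= 3

Execution result:
name | n
Rose Davis | 5
Jack Martinez | 4
Peter Miller | 3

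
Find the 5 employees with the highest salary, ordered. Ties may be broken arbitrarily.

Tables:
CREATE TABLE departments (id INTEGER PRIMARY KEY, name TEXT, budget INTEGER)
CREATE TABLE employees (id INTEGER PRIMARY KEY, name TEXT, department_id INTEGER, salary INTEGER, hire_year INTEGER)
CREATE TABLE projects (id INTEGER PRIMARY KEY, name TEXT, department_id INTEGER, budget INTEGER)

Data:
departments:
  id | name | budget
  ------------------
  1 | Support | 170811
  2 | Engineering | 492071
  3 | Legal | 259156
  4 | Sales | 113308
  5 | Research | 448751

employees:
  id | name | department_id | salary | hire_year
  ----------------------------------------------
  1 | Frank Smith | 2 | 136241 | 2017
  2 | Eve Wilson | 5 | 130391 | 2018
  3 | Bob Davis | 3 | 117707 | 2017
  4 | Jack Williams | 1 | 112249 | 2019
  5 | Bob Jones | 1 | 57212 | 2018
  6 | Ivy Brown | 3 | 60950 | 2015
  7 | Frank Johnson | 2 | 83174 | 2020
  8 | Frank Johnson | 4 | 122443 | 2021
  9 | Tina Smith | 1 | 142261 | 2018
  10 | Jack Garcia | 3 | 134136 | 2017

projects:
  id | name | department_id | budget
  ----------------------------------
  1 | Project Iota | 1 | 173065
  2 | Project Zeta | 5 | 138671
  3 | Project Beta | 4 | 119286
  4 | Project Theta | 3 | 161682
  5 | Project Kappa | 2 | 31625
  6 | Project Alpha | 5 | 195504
SELECT name, salary FROM employees ORDER BY salary DESC LIMIT 5

Execution result:
name | salary
Tina Smith | 142261
Frank Smith | 136241
Jack Garcia | 134136
Eve Wilson | 130391
Frank Johnson | 122443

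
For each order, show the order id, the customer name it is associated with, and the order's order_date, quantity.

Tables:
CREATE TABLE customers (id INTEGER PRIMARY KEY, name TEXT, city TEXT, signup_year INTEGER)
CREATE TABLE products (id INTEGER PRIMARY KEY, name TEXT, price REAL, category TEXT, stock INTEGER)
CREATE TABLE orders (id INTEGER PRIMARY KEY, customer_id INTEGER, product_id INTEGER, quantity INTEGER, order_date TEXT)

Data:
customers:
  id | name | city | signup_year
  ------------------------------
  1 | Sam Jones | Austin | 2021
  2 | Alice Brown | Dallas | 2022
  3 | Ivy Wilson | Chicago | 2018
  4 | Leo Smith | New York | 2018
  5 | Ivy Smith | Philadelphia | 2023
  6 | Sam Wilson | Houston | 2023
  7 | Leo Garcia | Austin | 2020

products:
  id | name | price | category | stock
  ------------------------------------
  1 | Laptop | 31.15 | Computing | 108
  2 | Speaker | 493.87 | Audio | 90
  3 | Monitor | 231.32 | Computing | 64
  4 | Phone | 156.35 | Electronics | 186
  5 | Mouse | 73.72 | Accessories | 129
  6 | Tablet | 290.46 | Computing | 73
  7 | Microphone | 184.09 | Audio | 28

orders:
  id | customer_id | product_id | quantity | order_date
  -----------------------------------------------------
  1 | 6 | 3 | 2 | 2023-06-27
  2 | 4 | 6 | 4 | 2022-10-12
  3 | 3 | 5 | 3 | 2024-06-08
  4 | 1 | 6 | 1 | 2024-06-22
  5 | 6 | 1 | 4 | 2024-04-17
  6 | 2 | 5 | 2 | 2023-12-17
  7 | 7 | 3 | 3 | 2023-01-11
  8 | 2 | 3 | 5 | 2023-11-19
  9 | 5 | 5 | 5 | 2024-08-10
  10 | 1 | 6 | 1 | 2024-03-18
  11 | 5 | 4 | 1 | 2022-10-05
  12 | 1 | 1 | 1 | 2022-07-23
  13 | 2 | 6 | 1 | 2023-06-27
SELECT c.id, p.name AS customer, c.order_date, c.quantity FROM orders c JOIN customers p ON c.customer_id = p.id

Execution result:
id | customer | order_date | quantity
1 | Sam Wilson | 2023-06-27 | 2
2 | Leo Smith | 2022-10-12 | 4
3 | Ivy Wilson | 2024-06-08 | 3
4 | Sam Jones | 2024-06-22 | 1
5 | Sam Wilson | 2024-04-17 | 4
6 | Alice Brown | 2023-12-17 | 2
7 | Leo Garcia | 2023-01-11 | 3
8 | Alice Brown | 2023-11-19 | 5
9 | Ivy Smith | 2024-08-10 | 5
10 | Sam Jones | 2024-03-18 | 1
11 | Ivy Smith | 2022-10-05 | 1
12 | Sam Jones | 2022-07-23 | 1
13 | Alice Brown | 2023-06-27 | 1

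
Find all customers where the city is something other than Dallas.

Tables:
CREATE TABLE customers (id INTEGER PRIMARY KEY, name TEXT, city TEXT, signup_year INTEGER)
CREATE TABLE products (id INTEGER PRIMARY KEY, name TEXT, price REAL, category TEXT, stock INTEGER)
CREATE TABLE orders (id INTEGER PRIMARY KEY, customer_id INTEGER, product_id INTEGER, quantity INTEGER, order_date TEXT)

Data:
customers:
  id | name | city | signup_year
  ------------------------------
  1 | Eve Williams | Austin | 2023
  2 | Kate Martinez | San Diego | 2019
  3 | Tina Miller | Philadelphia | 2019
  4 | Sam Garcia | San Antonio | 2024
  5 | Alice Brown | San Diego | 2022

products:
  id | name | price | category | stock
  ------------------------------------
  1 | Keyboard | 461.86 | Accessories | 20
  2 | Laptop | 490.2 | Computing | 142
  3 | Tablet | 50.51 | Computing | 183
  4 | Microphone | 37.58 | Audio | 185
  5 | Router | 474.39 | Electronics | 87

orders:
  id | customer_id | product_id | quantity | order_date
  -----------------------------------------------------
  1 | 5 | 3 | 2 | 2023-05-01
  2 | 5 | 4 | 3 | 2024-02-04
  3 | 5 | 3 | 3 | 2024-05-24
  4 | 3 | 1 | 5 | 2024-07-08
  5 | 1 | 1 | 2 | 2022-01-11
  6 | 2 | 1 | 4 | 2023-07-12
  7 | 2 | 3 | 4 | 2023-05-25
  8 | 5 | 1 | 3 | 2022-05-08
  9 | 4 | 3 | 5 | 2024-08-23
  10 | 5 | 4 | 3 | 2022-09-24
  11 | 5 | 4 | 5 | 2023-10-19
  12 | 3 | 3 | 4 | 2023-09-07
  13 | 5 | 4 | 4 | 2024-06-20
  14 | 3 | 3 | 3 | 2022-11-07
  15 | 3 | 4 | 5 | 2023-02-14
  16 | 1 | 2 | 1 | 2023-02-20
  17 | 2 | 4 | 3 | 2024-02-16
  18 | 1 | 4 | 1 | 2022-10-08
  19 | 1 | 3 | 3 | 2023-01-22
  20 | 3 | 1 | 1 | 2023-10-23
SELECT name, city FROM customers WHERE city <> 'Dallas'

Execution result:
name | city
Eve Williams | Austin
Kate Martinez | San Diego
Tina Miller | Philadelphia
Sam Garcia | San Antonio
Alice Brown | San Diego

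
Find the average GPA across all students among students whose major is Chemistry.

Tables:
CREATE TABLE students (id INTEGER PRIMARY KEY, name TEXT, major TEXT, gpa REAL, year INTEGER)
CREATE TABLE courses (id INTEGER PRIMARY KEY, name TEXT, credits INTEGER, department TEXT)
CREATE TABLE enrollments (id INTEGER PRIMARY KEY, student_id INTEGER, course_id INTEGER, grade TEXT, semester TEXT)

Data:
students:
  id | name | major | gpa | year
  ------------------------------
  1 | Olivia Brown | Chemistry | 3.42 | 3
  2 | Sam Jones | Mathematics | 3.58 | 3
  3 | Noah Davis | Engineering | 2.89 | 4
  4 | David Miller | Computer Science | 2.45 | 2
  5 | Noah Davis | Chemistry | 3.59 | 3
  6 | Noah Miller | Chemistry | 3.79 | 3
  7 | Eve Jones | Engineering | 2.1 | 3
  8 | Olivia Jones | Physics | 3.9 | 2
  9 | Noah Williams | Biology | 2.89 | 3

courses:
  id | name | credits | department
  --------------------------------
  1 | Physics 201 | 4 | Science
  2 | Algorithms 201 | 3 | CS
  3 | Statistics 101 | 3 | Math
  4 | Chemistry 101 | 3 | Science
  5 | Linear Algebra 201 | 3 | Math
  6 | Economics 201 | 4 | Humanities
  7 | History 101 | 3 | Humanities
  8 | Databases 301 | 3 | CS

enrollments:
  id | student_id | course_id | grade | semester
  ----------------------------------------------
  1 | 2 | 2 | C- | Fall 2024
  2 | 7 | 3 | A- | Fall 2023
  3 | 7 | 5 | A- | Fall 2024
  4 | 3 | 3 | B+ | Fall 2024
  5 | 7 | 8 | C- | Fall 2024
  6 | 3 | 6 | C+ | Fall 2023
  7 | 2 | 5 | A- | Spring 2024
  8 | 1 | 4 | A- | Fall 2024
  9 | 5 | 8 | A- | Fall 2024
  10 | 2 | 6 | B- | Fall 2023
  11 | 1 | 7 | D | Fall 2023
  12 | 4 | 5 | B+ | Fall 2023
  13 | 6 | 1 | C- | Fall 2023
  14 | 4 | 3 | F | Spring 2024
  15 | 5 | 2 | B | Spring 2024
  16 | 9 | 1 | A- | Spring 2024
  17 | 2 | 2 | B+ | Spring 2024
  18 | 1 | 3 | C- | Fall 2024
SELECT AVG(gpa) FROM students WHERE major = 'Chemistry'

Execution result:
3.60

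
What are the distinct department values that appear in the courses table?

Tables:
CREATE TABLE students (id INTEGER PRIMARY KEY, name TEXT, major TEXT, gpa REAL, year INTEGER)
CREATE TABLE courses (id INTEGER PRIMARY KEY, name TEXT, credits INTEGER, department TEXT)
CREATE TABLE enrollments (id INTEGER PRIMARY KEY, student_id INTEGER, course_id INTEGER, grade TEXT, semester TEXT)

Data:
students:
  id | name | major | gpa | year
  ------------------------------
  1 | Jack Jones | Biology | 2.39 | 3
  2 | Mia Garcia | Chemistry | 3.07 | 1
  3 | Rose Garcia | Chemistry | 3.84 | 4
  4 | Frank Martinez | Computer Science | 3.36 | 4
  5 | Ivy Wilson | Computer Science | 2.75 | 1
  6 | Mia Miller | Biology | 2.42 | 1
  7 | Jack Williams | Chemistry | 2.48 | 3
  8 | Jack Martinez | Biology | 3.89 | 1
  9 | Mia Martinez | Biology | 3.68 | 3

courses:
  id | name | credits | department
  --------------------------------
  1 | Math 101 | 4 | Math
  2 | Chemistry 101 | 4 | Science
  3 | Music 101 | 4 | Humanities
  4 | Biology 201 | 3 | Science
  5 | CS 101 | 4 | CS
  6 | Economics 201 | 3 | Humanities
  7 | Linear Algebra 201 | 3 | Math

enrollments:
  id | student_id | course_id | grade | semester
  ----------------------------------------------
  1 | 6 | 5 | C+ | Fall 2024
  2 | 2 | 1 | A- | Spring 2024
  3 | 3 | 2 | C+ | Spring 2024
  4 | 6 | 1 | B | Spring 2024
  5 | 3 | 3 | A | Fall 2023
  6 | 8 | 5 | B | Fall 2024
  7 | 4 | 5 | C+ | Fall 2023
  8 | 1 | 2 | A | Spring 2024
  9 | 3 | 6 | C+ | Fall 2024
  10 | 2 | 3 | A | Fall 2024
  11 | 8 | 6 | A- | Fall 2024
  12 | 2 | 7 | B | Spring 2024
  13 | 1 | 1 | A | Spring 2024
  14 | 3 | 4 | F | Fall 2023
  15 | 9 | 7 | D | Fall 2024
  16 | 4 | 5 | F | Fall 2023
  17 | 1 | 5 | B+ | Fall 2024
SELECT DISTINCT department FROM courses

Execution result:
department
Math
Science
Humanities
CS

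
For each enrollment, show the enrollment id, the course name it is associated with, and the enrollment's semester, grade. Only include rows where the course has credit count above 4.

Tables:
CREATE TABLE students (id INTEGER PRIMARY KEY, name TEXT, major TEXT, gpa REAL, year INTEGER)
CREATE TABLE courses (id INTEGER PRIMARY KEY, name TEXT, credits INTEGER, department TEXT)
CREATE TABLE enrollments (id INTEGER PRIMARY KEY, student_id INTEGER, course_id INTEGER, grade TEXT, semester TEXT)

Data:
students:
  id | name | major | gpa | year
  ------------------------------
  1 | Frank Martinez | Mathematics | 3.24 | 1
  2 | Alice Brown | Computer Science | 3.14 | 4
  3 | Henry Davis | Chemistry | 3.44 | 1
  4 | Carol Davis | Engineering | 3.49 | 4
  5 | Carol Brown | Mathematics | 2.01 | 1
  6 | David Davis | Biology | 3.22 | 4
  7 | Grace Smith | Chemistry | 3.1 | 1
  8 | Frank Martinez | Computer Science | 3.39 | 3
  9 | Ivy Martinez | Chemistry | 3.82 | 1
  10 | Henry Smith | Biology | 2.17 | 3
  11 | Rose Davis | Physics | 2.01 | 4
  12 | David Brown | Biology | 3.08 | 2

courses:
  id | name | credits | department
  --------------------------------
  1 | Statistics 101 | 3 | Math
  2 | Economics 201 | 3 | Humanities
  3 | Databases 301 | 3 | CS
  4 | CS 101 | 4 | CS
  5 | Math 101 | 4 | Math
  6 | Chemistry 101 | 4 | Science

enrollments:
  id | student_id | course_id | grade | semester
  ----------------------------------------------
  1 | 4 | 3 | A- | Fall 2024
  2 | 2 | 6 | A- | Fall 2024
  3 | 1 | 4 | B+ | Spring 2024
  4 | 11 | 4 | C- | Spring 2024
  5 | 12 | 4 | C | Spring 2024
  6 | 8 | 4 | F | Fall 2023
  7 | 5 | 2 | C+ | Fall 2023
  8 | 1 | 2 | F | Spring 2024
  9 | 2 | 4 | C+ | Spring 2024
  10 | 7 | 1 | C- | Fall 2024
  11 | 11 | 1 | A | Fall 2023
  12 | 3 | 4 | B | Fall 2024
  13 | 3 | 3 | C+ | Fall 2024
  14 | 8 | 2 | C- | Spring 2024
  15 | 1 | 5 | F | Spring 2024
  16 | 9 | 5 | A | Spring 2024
SELECT c.id, p.name AS course, c.semester, c.grade FROM enrollments c JOIN courses p ON c.course_id = p.id WHERE p.credits > 4

Execution result:
(no rows)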